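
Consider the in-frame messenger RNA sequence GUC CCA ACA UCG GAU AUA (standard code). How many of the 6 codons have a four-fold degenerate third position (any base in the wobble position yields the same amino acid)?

4

Codon 1 GUC (Val): third position 4-fold.
Codon 2 CCA (Pro): third position 4-fold.
Codon 3 ACA (Thr): third position 4-fold.
Codon 4 UCG (Ser): third position 4-fold.
Codon 5 GAU (Asp): third position 2-fold.
Codon 6 AUA (Ile): third position 3-fold.
Four-fold degenerate third positions: 4.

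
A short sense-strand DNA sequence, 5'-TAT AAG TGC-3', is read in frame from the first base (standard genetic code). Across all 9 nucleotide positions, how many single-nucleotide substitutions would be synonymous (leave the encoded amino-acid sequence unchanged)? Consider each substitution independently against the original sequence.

3

Codon 1 (TAT, Tyr): 1 synonymous substitution.
Codon 2 (AAG, Lys): 1 synonymous substitution.
Codon 3 (TGC, Cys): 1 synonymous substitution.
Total: 1 + 1 + 1 = 3.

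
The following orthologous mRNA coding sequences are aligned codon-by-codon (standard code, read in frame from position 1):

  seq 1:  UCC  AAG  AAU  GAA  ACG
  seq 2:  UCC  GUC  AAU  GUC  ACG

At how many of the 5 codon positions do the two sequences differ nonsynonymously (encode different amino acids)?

Codon 1: UCC Ser / UCC Ser — identical.
Codon 2: AAG Lys / GUC Val — nonsynonymous.
Codon 3: AAU Asn / AAU Asn — identical.
Codon 4: GAA Glu / GUC Val — nonsynonymous.
Codon 5: ACG Thr / ACG Thr — identical.
Nonsynonymous differences: 2.

2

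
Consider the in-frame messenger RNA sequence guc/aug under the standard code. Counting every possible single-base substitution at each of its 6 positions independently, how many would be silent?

Codon 1 (GUC, Val): 3 synonymous substitutions.
Codon 2 (AUG, Met): 0 synonymous substitutions.
Total: 3 + 0 = 3.

3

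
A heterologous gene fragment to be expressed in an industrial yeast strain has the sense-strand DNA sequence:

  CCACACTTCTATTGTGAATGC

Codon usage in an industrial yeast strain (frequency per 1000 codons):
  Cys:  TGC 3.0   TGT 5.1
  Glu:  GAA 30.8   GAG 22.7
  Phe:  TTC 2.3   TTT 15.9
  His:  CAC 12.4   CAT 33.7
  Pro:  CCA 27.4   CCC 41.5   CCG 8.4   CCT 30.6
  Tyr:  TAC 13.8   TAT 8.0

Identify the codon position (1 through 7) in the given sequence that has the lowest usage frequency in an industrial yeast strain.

Codon 1 CCA (Pro): 27.4 per 1000.
Codon 2 CAC (His): 12.4 per 1000.
Codon 3 TTC (Phe): 2.3 per 1000.
Codon 4 TAT (Tyr): 8.0 per 1000.
Codon 5 TGT (Cys): 5.1 per 1000.
Codon 6 GAA (Glu): 30.8 per 1000.
Codon 7 TGC (Cys): 3.0 per 1000.
Lowest frequency is 2.3 at codon 3.

3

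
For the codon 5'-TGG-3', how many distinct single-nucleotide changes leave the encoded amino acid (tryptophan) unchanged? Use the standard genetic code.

0

Position 1: none → 0 synonymous.
Position 2: none → 0 synonymous.
Position 3: none → 0 synonymous.
Total: 0 + 0 + 0 = 0.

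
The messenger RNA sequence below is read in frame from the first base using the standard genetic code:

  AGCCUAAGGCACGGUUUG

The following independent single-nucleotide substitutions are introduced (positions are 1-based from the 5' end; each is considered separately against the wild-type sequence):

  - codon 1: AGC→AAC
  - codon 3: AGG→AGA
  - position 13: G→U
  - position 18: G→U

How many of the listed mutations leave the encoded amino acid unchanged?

Codon 1: AGC (Ser) → AAC (Asn) — missense.
Codon 3: AGG (Arg) → AGA (Arg) — synonymous.
Codon 5: GGU (Gly) → UGU (Cys) — missense.
Codon 6: UUG (Leu) → UUU (Phe) — missense.
Synonymous: 1 of 4.

1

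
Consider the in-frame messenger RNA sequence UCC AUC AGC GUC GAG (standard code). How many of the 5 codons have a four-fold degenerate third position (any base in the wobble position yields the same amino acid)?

Codon 1 UCC (Ser): third position 4-fold.
Codon 2 AUC (Ile): third position 3-fold.
Codon 3 AGC (Ser): third position 2-fold.
Codon 4 GUC (Val): third position 4-fold.
Codon 5 GAG (Glu): third position 2-fold.
Four-fold degenerate third positions: 2.

2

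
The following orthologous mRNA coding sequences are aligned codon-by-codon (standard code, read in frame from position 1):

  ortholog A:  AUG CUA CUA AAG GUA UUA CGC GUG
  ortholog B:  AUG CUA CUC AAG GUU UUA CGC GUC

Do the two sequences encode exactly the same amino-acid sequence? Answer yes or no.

yes

Codon 1: AUG Met / AUG Met — identical.
Codon 2: CUA Leu / CUA Leu — identical.
Codon 3: CUA Leu / CUC Leu — synonymous.
Codon 4: AAG Lys / AAG Lys — identical.
Codon 5: GUA Val / GUU Val — synonymous.
Codon 6: UUA Leu / UUA Leu — identical.
Codon 7: CGC Arg / CGC Arg — identical.
Codon 8: GUG Val / GUC Val — synonymous.
Nonsynonymous differences: 0 → same protein.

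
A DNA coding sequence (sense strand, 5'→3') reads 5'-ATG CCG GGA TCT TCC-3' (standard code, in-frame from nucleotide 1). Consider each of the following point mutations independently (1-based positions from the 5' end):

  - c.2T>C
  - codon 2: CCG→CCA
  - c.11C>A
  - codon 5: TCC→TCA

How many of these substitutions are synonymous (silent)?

Codon 1: ATG (Met) → ACG (Thr) — missense.
Codon 2: CCG (Pro) → CCA (Pro) — synonymous.
Codon 4: TCT (Ser) → TAT (Tyr) — missense.
Codon 5: TCC (Ser) → TCA (Ser) — synonymous.
Synonymous: 2 of 4.

2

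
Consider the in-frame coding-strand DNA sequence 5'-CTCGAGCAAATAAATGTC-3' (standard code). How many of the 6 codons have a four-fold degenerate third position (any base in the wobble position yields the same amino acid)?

Codon 1 CTC (Leu): third position 4-fold.
Codon 2 GAG (Glu): third position 2-fold.
Codon 3 CAA (Gln): third position 2-fold.
Codon 4 ATA (Ile): third position 3-fold.
Codon 5 AAT (Asn): third position 2-fold.
Codon 6 GTC (Val): third position 4-fold.
Four-fold degenerate third positions: 2.

2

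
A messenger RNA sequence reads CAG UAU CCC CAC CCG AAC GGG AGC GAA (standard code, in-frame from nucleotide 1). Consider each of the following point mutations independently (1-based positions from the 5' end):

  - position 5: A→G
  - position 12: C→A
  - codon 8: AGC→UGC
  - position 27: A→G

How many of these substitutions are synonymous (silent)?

Codon 2: UAU (Tyr) → UGU (Cys) — missense.
Codon 4: CAC (His) → CAA (Gln) — missense.
Codon 8: AGC (Ser) → UGC (Cys) — missense.
Codon 9: GAA (Glu) → GAG (Glu) — synonymous.
Synonymous: 1 of 4.

1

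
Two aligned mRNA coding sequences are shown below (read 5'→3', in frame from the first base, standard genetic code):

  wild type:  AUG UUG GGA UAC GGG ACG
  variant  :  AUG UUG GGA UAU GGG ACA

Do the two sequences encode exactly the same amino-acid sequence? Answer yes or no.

Codon 1: AUG Met / AUG Met — identical.
Codon 2: UUG Leu / UUG Leu — identical.
Codon 3: GGA Gly / GGA Gly — identical.
Codon 4: UAC Tyr / UAU Tyr — synonymous.
Codon 5: GGG Gly / GGG Gly — identical.
Codon 6: ACG Thr / ACA Thr — synonymous.
Nonsynonymous differences: 0 → same protein.

yes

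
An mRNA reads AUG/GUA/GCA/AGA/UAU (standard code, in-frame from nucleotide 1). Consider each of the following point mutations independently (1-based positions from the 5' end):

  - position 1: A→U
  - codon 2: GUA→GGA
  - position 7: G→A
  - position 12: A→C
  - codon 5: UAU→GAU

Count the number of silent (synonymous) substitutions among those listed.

0

Codon 1: AUG (Met) → UUG (Leu) — missense.
Codon 2: GUA (Val) → GGA (Gly) — missense.
Codon 3: GCA (Ala) → ACA (Thr) — missense.
Codon 4: AGA (Arg) → AGC (Ser) — missense.
Codon 5: UAU (Tyr) → GAU (Asp) — missense.
Synonymous: 0 of 5.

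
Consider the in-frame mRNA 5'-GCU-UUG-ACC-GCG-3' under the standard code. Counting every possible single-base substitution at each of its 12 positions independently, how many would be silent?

Codon 1 (GCU, Ala): 3 synonymous substitutions.
Codon 2 (UUG, Leu): 2 synonymous substitutions.
Codon 3 (ACC, Thr): 3 synonymous substitutions.
Codon 4 (GCG, Ala): 3 synonymous substitutions.
Total: 3 + 2 + 3 + 3 = 11.

11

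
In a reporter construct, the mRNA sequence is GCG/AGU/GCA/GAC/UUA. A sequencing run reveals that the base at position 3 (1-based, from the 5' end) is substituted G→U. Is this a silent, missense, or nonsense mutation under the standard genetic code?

silent

Position 3 falls in codon 1: GCG → Ala.
After the substitution the codon is GCU → Ala.
Both encode Ala, so the change is synonymous.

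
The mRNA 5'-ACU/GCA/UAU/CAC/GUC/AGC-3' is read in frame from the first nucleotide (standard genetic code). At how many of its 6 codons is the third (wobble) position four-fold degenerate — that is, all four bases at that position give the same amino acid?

Codon 1 ACU (Thr): third position 4-fold.
Codon 2 GCA (Ala): third position 4-fold.
Codon 3 UAU (Tyr): third position 2-fold.
Codon 4 CAC (His): third position 2-fold.
Codon 5 GUC (Val): third position 4-fold.
Codon 6 AGC (Ser): third position 2-fold.
Four-fold degenerate third positions: 3.

3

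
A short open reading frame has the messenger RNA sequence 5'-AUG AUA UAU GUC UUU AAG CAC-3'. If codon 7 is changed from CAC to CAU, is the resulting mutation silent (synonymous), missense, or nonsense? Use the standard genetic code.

Position 21 falls in codon 7: CAC → His.
After the substitution the codon is CAU → His.
Both encode His, so the change is synonymous.

silent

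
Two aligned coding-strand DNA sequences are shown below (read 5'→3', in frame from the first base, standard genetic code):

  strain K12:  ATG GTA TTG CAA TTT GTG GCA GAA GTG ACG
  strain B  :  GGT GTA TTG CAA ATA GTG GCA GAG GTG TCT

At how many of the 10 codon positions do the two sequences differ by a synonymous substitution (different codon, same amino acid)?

Codon 1: ATG Met / GGT Gly — nonsynonymous.
Codon 2: GTA Val / GTA Val — identical.
Codon 3: TTG Leu / TTG Leu — identical.
Codon 4: CAA Gln / CAA Gln — identical.
Codon 5: TTT Phe / ATA Ile — nonsynonymous.
Codon 6: GTG Val / GTG Val — identical.
Codon 7: GCA Ala / GCA Ala — identical.
Codon 8: GAA Glu / GAG Glu — synonymous.
Codon 9: GTG Val / GTG Val — identical.
Codon 10: ACG Thr / TCT Ser — nonsynonymous.
Synonymous differences: 1.

1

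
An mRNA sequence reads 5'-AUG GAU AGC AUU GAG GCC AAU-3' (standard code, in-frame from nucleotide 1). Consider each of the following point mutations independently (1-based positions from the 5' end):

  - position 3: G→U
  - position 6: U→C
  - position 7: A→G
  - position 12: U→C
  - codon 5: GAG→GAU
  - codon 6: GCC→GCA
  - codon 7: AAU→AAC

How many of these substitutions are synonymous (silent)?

Codon 1: AUG (Met) → AUU (Ile) — missense.
Codon 2: GAU (Asp) → GAC (Asp) — synonymous.
Codon 3: AGC (Ser) → GGC (Gly) — missense.
Codon 4: AUU (Ile) → AUC (Ile) — synonymous.
Codon 5: GAG (Glu) → GAU (Asp) — missense.
Codon 6: GCC (Ala) → GCA (Ala) — synonymous.
Codon 7: AAU (Asn) → AAC (Asn) — synonymous.
Synonymous: 4 of 7.

4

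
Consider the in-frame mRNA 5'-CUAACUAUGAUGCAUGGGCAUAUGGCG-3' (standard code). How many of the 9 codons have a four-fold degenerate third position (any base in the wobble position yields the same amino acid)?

4

Codon 1 CUA (Leu): third position 4-fold.
Codon 2 ACU (Thr): third position 4-fold.
Codon 3 AUG (Met): third position 1-fold.
Codon 4 AUG (Met): third position 1-fold.
Codon 5 CAU (His): third position 2-fold.
Codon 6 GGG (Gly): third position 4-fold.
Codon 7 CAU (His): third position 2-fold.
Codon 8 AUG (Met): third position 1-fold.
Codon 9 GCG (Ala): third position 4-fold.
Four-fold degenerate third positions: 4.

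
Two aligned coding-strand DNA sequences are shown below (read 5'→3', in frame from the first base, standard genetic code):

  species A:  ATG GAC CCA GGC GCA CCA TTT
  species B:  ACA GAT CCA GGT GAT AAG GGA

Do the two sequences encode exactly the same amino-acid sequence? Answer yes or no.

no

Codon 1: ATG Met / ACA Thr — nonsynonymous.
Codon 2: GAC Asp / GAT Asp — synonymous.
Codon 3: CCA Pro / CCA Pro — identical.
Codon 4: GGC Gly / GGT Gly — synonymous.
Codon 5: GCA Ala / GAT Asp — nonsynonymous.
Codon 6: CCA Pro / AAG Lys — nonsynonymous.
Codon 7: TTT Phe / GGA Gly — nonsynonymous.
Nonsynonymous differences: 4 → different protein.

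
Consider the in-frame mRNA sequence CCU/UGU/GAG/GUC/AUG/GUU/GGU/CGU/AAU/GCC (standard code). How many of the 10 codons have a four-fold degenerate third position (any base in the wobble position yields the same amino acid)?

Codon 1 CCU (Pro): third position 4-fold.
Codon 2 UGU (Cys): third position 2-fold.
Codon 3 GAG (Glu): third position 2-fold.
Codon 4 GUC (Val): third position 4-fold.
Codon 5 AUG (Met): third position 1-fold.
Codon 6 GUU (Val): third position 4-fold.
Codon 7 GGU (Gly): third position 4-fold.
Codon 8 CGU (Arg): third position 4-fold.
Codon 9 AAU (Asn): third position 2-fold.
Codon 10 GCC (Ala): third position 4-fold.
Four-fold degenerate third positions: 6.

6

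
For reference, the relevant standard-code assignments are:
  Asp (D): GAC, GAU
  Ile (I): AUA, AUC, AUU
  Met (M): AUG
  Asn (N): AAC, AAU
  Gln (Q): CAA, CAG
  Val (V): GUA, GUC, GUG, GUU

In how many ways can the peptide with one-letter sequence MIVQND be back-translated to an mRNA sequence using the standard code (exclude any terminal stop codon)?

Met: 1 codon.
Ile: 3 codons.
Val: 4 codons.
Gln: 2 codons.
Asn: 2 codons.
Asp: 2 codons.
1 × 3 × 4 × 2 × 2 × 2 = 96.

96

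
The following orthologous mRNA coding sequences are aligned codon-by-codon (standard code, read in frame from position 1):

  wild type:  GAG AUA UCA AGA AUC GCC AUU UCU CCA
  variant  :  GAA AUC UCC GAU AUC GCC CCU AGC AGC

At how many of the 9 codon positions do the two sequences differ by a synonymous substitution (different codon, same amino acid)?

Codon 1: GAG Glu / GAA Glu — synonymous.
Codon 2: AUA Ile / AUC Ile — synonymous.
Codon 3: UCA Ser / UCC Ser — synonymous.
Codon 4: AGA Arg / GAU Asp — nonsynonymous.
Codon 5: AUC Ile / AUC Ile — identical.
Codon 6: GCC Ala / GCC Ala — identical.
Codon 7: AUU Ile / CCU Pro — nonsynonymous.
Codon 8: UCU Ser / AGC Ser — synonymous.
Codon 9: CCA Pro / AGC Ser — nonsynonymous.
Synonymous differences: 4.

4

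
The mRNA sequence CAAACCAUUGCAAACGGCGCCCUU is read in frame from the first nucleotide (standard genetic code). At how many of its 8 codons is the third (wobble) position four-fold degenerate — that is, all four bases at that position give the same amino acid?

5

Codon 1 CAA (Gln): third position 2-fold.
Codon 2 ACC (Thr): third position 4-fold.
Codon 3 AUU (Ile): third position 3-fold.
Codon 4 GCA (Ala): third position 4-fold.
Codon 5 AAC (Asn): third position 2-fold.
Codon 6 GGC (Gly): third position 4-fold.
Codon 7 GCC (Ala): third position 4-fold.
Codon 8 CUU (Leu): third position 4-fold.
Four-fold degenerate third positions: 5.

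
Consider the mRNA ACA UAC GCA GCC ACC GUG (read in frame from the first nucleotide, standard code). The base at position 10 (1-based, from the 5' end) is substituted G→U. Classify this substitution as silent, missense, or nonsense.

missense

Position 10 falls in codon 4: GCC → Ala.
After the substitution the codon is UCC → Ser.
Ala ≠ Ser, so this is a missense mutation.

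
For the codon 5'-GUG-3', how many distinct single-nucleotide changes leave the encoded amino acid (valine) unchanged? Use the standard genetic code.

3

Position 1: none → 0 synonymous.
Position 2: none → 0 synonymous.
Position 3: GUU, GUC, GUA → 3 synonymous.
Total: 0 + 0 + 3 = 3.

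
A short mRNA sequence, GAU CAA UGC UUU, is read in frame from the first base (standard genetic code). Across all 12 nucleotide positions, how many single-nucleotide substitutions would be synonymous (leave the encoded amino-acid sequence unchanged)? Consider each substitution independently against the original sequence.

Codon 1 (GAU, Asp): 1 synonymous substitution.
Codon 2 (CAA, Gln): 1 synonymous substitution.
Codon 3 (UGC, Cys): 1 synonymous substitution.
Codon 4 (UUU, Phe): 1 synonymous substitution.
Total: 1 + 1 + 1 + 1 = 4.

4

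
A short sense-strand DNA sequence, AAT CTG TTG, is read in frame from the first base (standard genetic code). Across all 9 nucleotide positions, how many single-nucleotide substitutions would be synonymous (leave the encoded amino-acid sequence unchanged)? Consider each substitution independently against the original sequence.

7

Codon 1 (AAT, Asn): 1 synonymous substitution.
Codon 2 (CTG, Leu): 4 synonymous substitutions.
Codon 3 (TTG, Leu): 2 synonymous substitutions.
Total: 1 + 4 + 2 = 7.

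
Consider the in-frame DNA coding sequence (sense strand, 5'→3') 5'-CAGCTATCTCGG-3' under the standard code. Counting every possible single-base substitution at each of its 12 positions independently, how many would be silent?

12

Codon 1 (CAG, Gln): 1 synonymous substitution.
Codon 2 (CTA, Leu): 4 synonymous substitutions.
Codon 3 (TCT, Ser): 3 synonymous substitutions.
Codon 4 (CGG, Arg): 4 synonymous substitutions.
Total: 1 + 4 + 3 + 4 = 12.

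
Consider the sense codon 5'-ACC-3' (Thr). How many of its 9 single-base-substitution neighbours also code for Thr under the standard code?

3

Position 1: none → 0 synonymous.
Position 2: none → 0 synonymous.
Position 3: ACU, ACA, ACG → 3 synonymous.
Total: 0 + 0 + 3 = 3.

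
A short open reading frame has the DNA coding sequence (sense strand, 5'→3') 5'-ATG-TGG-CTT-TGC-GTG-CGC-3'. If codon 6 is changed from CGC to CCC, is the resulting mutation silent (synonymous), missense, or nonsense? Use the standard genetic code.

Position 17 falls in codon 6: CGC → Arg.
After the substitution the codon is CCC → Pro.
Arg ≠ Pro, so this is a missense mutation.

missense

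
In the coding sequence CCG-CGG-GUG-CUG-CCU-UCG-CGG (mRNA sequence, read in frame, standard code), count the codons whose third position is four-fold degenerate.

Codon 1 CCG (Pro): third position 4-fold.
Codon 2 CGG (Arg): third position 4-fold.
Codon 3 GUG (Val): third position 4-fold.
Codon 4 CUG (Leu): third position 4-fold.
Codon 5 CCU (Pro): third position 4-fold.
Codon 6 UCG (Ser): third position 4-fold.
Codon 7 CGG (Arg): third position 4-fold.
Four-fold degenerate third positions: 7.

7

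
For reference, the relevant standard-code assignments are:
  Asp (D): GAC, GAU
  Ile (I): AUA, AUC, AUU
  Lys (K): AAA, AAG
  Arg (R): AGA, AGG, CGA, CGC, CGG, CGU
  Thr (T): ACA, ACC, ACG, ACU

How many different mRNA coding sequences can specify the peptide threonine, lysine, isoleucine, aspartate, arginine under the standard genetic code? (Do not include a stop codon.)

288

Thr: 4 codons.
Lys: 2 codons.
Ile: 3 codons.
Asp: 2 codons.
Arg: 6 codons.
4 × 2 × 3 × 2 × 6 = 288.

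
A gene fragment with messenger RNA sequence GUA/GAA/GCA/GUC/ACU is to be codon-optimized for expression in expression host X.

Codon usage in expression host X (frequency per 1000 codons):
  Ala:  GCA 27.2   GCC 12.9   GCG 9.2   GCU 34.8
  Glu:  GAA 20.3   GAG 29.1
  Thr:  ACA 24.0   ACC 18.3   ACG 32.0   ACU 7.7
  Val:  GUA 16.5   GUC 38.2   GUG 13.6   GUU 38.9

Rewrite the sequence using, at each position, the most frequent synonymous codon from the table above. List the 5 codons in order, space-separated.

Codon 1 (Val): best is GUU at 38.9.
Codon 2 (Glu): best is GAG at 29.1.
Codon 3 (Ala): best is GCU at 34.8.
Codon 4 (Val): best is GUU at 38.9.
Codon 5 (Thr): best is ACG at 32.0.

GUU GAG GCU GUU ACG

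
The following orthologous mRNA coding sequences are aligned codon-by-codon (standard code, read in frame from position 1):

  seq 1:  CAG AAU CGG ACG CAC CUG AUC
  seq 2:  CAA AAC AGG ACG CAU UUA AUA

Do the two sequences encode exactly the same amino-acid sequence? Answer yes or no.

yes

Codon 1: CAG Gln / CAA Gln — synonymous.
Codon 2: AAU Asn / AAC Asn — synonymous.
Codon 3: CGG Arg / AGG Arg — synonymous.
Codon 4: ACG Thr / ACG Thr — identical.
Codon 5: CAC His / CAU His — synonymous.
Codon 6: CUG Leu / UUA Leu — synonymous.
Codon 7: AUC Ile / AUA Ile — synonymous.
Nonsynonymous differences: 0 → same protein.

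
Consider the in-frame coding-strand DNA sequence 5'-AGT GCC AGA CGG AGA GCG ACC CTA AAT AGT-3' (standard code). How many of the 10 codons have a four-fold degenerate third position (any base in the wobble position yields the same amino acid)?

5

Codon 1 AGT (Ser): third position 2-fold.
Codon 2 GCC (Ala): third position 4-fold.
Codon 3 AGA (Arg): third position 2-fold.
Codon 4 CGG (Arg): third position 4-fold.
Codon 5 AGA (Arg): third position 2-fold.
Codon 6 GCG (Ala): third position 4-fold.
Codon 7 ACC (Thr): third position 4-fold.
Codon 8 CTA (Leu): third position 4-fold.
Codon 9 AAT (Asn): third position 2-fold.
Codon 10 AGT (Ser): third position 2-fold.
Four-fold degenerate third positions: 5.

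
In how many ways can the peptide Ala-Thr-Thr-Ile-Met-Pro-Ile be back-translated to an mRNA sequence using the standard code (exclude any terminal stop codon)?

Ala: 4 codons.
Thr: 4 codons.
Thr: 4 codons.
Ile: 3 codons.
Met: 1 codon.
Pro: 4 codons.
Ile: 3 codons.
4 × 4 × 4 × 3 × 1 × 4 × 3 = 2304.

2304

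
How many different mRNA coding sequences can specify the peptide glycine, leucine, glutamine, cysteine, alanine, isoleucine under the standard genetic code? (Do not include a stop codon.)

Gly: 4 codons.
Leu: 6 codons.
Gln: 2 codons.
Cys: 2 codons.
Ala: 4 codons.
Ile: 3 codons.
4 × 6 × 2 × 2 × 4 × 3 = 1152.

1152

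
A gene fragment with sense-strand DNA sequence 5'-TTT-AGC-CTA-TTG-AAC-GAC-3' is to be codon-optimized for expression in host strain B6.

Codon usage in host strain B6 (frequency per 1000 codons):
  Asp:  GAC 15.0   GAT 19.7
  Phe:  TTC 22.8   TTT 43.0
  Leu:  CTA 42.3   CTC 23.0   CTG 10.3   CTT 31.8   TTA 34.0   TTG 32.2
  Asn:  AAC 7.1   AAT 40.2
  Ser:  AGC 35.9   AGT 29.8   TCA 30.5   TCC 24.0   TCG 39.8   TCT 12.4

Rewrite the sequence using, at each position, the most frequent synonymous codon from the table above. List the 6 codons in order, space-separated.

Codon 1 (Phe): best is TTT at 43.0.
Codon 2 (Ser): best is TCG at 39.8.
Codon 3 (Leu): best is CTA at 42.3.
Codon 4 (Leu): best is CTA at 42.3.
Codon 5 (Asn): best is AAT at 40.2.
Codon 6 (Asp): best is GAT at 19.7.

TTT TCG CTA CTA AAT GAT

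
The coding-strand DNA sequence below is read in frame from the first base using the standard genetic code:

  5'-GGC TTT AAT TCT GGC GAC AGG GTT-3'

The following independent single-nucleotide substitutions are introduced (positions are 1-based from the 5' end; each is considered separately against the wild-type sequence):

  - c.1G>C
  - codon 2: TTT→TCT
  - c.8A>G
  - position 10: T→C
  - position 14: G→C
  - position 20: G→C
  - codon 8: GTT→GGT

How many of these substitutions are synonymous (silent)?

Codon 1: GGC (Gly) → CGC (Arg) — missense.
Codon 2: TTT (Phe) → TCT (Ser) — missense.
Codon 3: AAT (Asn) → AGT (Ser) — missense.
Codon 4: TCT (Ser) → CCT (Pro) — missense.
Codon 5: GGC (Gly) → GCC (Ala) — missense.
Codon 7: AGG (Arg) → ACG (Thr) — missense.
Codon 8: GTT (Val) → GGT (Gly) — missense.
Synonymous: 0 of 7.

0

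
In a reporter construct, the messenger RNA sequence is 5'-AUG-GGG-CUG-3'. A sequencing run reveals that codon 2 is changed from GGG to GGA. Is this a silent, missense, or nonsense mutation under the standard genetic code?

Position 6 falls in codon 2: GGG → Gly.
After the substitution the codon is GGA → Gly.
Both encode Gly, so the change is synonymous.

silent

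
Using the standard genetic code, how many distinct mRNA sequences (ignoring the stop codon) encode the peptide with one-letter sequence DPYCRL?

Asp: 2 codons.
Pro: 4 codons.
Tyr: 2 codons.
Cys: 2 codons.
Arg: 6 codons.
Leu: 6 codons.
2 × 4 × 2 × 2 × 6 × 6 = 1152.

1152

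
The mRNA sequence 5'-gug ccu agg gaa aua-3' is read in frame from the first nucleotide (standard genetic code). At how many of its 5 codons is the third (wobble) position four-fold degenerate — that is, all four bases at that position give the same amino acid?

2

Codon 1 GUG (Val): third position 4-fold.
Codon 2 CCU (Pro): third position 4-fold.
Codon 3 AGG (Arg): third position 2-fold.
Codon 4 GAA (Glu): third position 2-fold.
Codon 5 AUA (Ile): third position 3-fold.
Four-fold degenerate third positions: 2.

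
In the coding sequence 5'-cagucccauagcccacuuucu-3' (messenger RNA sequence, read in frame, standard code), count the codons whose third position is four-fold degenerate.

Codon 1 CAG (Gln): third position 2-fold.
Codon 2 UCC (Ser): third position 4-fold.
Codon 3 CAU (His): third position 2-fold.
Codon 4 AGC (Ser): third position 2-fold.
Codon 5 CCA (Pro): third position 4-fold.
Codon 6 CUU (Leu): third position 4-fold.
Codon 7 UCU (Ser): third position 4-fold.
Four-fold degenerate third positions: 4.

4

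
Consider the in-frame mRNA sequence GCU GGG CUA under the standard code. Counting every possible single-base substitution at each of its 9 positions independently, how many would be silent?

10

Codon 1 (GCU, Ala): 3 synonymous substitutions.
Codon 2 (GGG, Gly): 3 synonymous substitutions.
Codon 3 (CUA, Leu): 4 synonymous substitutions.
Total: 3 + 3 + 4 = 10.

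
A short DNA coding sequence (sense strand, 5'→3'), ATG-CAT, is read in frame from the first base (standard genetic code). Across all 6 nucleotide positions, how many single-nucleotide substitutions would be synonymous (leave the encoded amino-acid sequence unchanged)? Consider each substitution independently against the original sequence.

Codon 1 (ATG, Met): 0 synonymous substitutions.
Codon 2 (CAT, His): 1 synonymous substitution.
Total: 0 + 1 = 1.

1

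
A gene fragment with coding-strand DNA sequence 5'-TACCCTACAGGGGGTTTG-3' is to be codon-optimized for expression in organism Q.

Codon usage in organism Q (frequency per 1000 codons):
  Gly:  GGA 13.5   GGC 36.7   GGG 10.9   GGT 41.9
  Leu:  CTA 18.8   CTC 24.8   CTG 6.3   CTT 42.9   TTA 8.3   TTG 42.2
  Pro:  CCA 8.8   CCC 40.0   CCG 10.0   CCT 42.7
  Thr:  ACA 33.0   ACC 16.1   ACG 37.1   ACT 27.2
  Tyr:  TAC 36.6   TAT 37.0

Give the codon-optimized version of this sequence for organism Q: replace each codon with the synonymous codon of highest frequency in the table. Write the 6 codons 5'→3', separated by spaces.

TAT CCT ACG GGT GGT CTT

Codon 1 (Tyr): best is TAT at 37.0.
Codon 2 (Pro): best is CCT at 42.7.
Codon 3 (Thr): best is ACG at 37.1.
Codon 4 (Gly): best is GGT at 41.9.
Codon 5 (Gly): best is GGT at 41.9.
Codon 6 (Leu): best is CTT at 42.9.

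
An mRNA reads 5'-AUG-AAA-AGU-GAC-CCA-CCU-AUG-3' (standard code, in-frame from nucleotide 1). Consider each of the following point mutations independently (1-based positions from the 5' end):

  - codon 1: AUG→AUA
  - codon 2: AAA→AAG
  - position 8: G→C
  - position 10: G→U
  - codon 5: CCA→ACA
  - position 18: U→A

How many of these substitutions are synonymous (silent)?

Codon 1: AUG (Met) → AUA (Ile) — missense.
Codon 2: AAA (Lys) → AAG (Lys) — synonymous.
Codon 3: AGU (Ser) → ACU (Thr) — missense.
Codon 4: GAC (Asp) → UAC (Tyr) — missense.
Codon 5: CCA (Pro) → ACA (Thr) — missense.
Codon 6: CCU (Pro) → CCA (Pro) — synonymous.
Synonymous: 2 of 6.

2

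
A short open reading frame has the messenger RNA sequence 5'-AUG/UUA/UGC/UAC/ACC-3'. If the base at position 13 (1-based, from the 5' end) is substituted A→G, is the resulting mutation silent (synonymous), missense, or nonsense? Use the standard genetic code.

Position 13 falls in codon 5: ACC → Thr.
After the substitution the codon is GCC → Ala.
Thr ≠ Ala, so this is a missense mutation.

missense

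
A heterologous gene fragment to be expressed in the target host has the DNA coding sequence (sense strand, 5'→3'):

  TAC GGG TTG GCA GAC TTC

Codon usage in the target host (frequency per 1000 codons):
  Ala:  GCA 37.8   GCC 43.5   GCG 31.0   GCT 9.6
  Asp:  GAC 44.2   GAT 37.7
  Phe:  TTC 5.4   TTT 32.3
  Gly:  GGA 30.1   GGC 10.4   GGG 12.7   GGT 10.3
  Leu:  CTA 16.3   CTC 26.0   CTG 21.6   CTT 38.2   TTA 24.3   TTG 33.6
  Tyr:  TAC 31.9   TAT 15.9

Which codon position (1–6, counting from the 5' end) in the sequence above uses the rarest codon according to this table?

6

Codon 1 TAC (Tyr): 31.9 per 1000.
Codon 2 GGG (Gly): 12.7 per 1000.
Codon 3 TTG (Leu): 33.6 per 1000.
Codon 4 GCA (Ala): 37.8 per 1000.
Codon 5 GAC (Asp): 44.2 per 1000.
Codon 6 TTC (Phe): 5.4 per 1000.
Lowest frequency is 5.4 at codon 6.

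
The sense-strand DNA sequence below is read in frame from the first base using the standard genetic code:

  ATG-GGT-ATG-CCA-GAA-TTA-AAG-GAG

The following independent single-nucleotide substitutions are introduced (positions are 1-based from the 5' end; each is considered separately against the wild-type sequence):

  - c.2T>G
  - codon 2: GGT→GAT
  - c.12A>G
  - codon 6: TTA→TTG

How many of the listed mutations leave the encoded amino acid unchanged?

2

Codon 1: ATG (Met) → AGG (Arg) — missense.
Codon 2: GGT (Gly) → GAT (Asp) — missense.
Codon 4: CCA (Pro) → CCG (Pro) — synonymous.
Codon 6: TTA (Leu) → TTG (Leu) — synonymous.
Synonymous: 2 of 4.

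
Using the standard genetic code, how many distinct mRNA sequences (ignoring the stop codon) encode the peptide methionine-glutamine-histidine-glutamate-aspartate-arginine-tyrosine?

Met: 1 codon.
Gln: 2 codons.
His: 2 codons.
Glu: 2 codons.
Asp: 2 codons.
Arg: 6 codons.
Tyr: 2 codons.
1 × 2 × 2 × 2 × 2 × 6 × 2 = 192.

192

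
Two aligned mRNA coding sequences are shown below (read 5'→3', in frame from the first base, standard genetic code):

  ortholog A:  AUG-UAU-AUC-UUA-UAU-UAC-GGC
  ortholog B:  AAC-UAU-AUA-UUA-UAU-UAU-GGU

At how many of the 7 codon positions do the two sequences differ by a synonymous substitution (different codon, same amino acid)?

Codon 1: AUG Met / AAC Asn — nonsynonymous.
Codon 2: UAU Tyr / UAU Tyr — identical.
Codon 3: AUC Ile / AUA Ile — synonymous.
Codon 4: UUA Leu / UUA Leu — identical.
Codon 5: UAU Tyr / UAU Tyr — identical.
Codon 6: UAC Tyr / UAU Tyr — synonymous.
Codon 7: GGC Gly / GGU Gly — synonymous.
Synonymous differences: 3.

3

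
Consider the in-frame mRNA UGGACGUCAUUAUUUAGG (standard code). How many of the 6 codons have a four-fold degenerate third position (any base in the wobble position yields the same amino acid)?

Codon 1 UGG (Trp): third position 1-fold.
Codon 2 ACG (Thr): third position 4-fold.
Codon 3 UCA (Ser): third position 4-fold.
Codon 4 UUA (Leu): third position 2-fold.
Codon 5 UUU (Phe): third position 2-fold.
Codon 6 AGG (Arg): third position 2-fold.
Four-fold degenerate third positions: 2.

2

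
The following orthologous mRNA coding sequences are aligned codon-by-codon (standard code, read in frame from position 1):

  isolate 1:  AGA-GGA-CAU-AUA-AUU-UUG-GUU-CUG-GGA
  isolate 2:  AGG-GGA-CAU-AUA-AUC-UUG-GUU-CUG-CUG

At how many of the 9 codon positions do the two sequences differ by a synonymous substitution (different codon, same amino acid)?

2

Codon 1: AGA Arg / AGG Arg — synonymous.
Codon 2: GGA Gly / GGA Gly — identical.
Codon 3: CAU His / CAU His — identical.
Codon 4: AUA Ile / AUA Ile — identical.
Codon 5: AUU Ile / AUC Ile — synonymous.
Codon 6: UUG Leu / UUG Leu — identical.
Codon 7: GUU Val / GUU Val — identical.
Codon 8: CUG Leu / CUG Leu — identical.
Codon 9: GGA Gly / CUG Leu — nonsynonymous.
Synonymous differences: 2.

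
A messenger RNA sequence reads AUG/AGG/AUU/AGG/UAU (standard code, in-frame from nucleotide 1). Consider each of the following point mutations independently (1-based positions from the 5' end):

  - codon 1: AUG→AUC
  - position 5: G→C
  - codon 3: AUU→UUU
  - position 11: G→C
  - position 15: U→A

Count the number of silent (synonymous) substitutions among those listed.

0

Codon 1: AUG (Met) → AUC (Ile) — missense.
Codon 2: AGG (Arg) → ACG (Thr) — missense.
Codon 3: AUU (Ile) → UUU (Phe) — missense.
Codon 4: AGG (Arg) → ACG (Thr) — missense.
Codon 5: UAU (Tyr) → UAA (Stop) — nonsense.
Synonymous: 0 of 5.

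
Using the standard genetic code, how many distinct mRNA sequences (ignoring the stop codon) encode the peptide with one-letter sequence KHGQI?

96

Lys: 2 codons.
His: 2 codons.
Gly: 4 codons.
Gln: 2 codons.
Ile: 3 codons.
2 × 2 × 4 × 2 × 3 = 96.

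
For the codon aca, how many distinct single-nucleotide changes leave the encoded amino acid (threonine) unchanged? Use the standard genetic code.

Position 1: none → 0 synonymous.
Position 2: none → 0 synonymous.
Position 3: ACU, ACC, ACG → 3 synonymous.
Total: 0 + 0 + 3 = 3.

3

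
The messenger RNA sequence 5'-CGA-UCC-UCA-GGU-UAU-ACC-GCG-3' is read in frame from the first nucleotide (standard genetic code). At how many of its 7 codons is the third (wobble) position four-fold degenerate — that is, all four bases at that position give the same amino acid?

Codon 1 CGA (Arg): third position 4-fold.
Codon 2 UCC (Ser): third position 4-fold.
Codon 3 UCA (Ser): third position 4-fold.
Codon 4 GGU (Gly): third position 4-fold.
Codon 5 UAU (Tyr): third position 2-fold.
Codon 6 ACC (Thr): third position 4-fold.
Codon 7 GCG (Ala): third position 4-fold.
Four-fold degenerate third positions: 6.

6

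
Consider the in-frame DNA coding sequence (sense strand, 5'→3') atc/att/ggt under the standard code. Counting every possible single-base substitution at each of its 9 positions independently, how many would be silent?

Codon 1 (ATC, Ile): 2 synonymous substitutions.
Codon 2 (ATT, Ile): 2 synonymous substitutions.
Codon 3 (GGT, Gly): 3 synonymous substitutions.
Total: 2 + 2 + 3 = 7.

7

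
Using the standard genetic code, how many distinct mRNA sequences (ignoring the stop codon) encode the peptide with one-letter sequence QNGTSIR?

Gln: 2 codons.
Asn: 2 codons.
Gly: 4 codons.
Thr: 4 codons.
Ser: 6 codons.
Ile: 3 codons.
Arg: 6 codons.
2 × 2 × 4 × 4 × 6 × 3 × 6 = 6912.

6912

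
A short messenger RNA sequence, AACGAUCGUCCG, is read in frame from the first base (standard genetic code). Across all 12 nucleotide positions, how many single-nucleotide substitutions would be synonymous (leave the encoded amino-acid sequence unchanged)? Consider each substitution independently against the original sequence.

Codon 1 (AAC, Asn): 1 synonymous substitution.
Codon 2 (GAU, Asp): 1 synonymous substitution.
Codon 3 (CGU, Arg): 3 synonymous substitutions.
Codon 4 (CCG, Pro): 3 synonymous substitutions.
Total: 1 + 1 + 3 + 3 = 8.

8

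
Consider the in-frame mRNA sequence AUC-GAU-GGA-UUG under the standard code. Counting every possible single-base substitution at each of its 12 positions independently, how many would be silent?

8

Codon 1 (AUC, Ile): 2 synonymous substitutions.
Codon 2 (GAU, Asp): 1 synonymous substitution.
Codon 3 (GGA, Gly): 3 synonymous substitutions.
Codon 4 (UUG, Leu): 2 synonymous substitutions.
Total: 2 + 1 + 3 + 2 = 8.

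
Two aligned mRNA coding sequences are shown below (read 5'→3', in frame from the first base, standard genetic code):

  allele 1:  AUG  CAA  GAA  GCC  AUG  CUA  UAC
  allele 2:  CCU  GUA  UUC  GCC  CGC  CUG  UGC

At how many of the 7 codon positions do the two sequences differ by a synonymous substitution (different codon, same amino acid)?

Codon 1: AUG Met / CCU Pro — nonsynonymous.
Codon 2: CAA Gln / GUA Val — nonsynonymous.
Codon 3: GAA Glu / UUC Phe — nonsynonymous.
Codon 4: GCC Ala / GCC Ala — identical.
Codon 5: AUG Met / CGC Arg — nonsynonymous.
Codon 6: CUA Leu / CUG Leu — synonymous.
Codon 7: UAC Tyr / UGC Cys — nonsynonymous.
Synonymous differences: 1.

1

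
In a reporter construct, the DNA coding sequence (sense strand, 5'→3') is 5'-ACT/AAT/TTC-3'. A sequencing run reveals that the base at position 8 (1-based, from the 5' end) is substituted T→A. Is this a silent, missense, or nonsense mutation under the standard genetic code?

missense

Position 8 falls in codon 3: TTC → Phe.
After the substitution the codon is TAC → Tyr.
Phe ≠ Tyr, so this is a missense mutation.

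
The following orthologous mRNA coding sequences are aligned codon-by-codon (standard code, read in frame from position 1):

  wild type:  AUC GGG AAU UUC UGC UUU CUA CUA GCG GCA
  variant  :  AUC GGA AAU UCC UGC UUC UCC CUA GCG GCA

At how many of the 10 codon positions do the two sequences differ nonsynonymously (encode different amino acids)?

Codon 1: AUC Ile / AUC Ile — identical.
Codon 2: GGG Gly / GGA Gly — synonymous.
Codon 3: AAU Asn / AAU Asn — identical.
Codon 4: UUC Phe / UCC Ser — nonsynonymous.
Codon 5: UGC Cys / UGC Cys — identical.
Codon 6: UUU Phe / UUC Phe — synonymous.
Codon 7: CUA Leu / UCC Ser — nonsynonymous.
Codon 8: CUA Leu / CUA Leu — identical.
Codon 9: GCG Ala / GCG Ala — identical.
Codon 10: GCA Ala / GCA Ala — identical.
Nonsynonymous differences: 2.

2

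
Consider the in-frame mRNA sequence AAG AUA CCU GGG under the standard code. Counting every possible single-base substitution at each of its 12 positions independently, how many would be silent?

Codon 1 (AAG, Lys): 1 synonymous substitution.
Codon 2 (AUA, Ile): 2 synonymous substitutions.
Codon 3 (CCU, Pro): 3 synonymous substitutions.
Codon 4 (GGG, Gly): 3 synonymous substitutions.
Total: 1 + 2 + 3 + 3 = 9.

9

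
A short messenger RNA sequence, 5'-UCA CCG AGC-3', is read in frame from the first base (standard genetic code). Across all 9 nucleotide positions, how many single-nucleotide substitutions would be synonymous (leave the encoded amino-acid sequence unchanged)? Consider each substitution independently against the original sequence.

7

Codon 1 (UCA, Ser): 3 synonymous substitutions.
Codon 2 (CCG, Pro): 3 synonymous substitutions.
Codon 3 (AGC, Ser): 1 synonymous substitution.
Total: 3 + 3 + 1 = 7.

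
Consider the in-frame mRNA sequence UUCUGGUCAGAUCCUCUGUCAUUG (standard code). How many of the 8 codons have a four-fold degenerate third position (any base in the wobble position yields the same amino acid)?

4

Codon 1 UUC (Phe): third position 2-fold.
Codon 2 UGG (Trp): third position 1-fold.
Codon 3 UCA (Ser): third position 4-fold.
Codon 4 GAU (Asp): third position 2-fold.
Codon 5 CCU (Pro): third position 4-fold.
Codon 6 CUG (Leu): third position 4-fold.
Codon 7 UCA (Ser): third position 4-fold.
Codon 8 UUG (Leu): third position 2-fold.
Four-fold degenerate third positions: 4.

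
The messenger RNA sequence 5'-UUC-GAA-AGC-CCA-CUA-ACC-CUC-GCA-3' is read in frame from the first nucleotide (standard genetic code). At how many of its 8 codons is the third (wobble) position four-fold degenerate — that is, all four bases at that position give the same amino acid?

Codon 1 UUC (Phe): third position 2-fold.
Codon 2 GAA (Glu): third position 2-fold.
Codon 3 AGC (Ser): third position 2-fold.
Codon 4 CCA (Pro): third position 4-fold.
Codon 5 CUA (Leu): third position 4-fold.
Codon 6 ACC (Thr): third position 4-fold.
Codon 7 CUC (Leu): third position 4-fold.
Codon 8 GCA (Ala): third position 4-fold.
Four-fold degenerate third positions: 5.

5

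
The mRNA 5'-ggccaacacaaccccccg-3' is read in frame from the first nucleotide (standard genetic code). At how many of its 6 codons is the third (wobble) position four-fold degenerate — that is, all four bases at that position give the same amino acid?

3

Codon 1 GGC (Gly): third position 4-fold.
Codon 2 CAA (Gln): third position 2-fold.
Codon 3 CAC (His): third position 2-fold.
Codon 4 AAC (Asn): third position 2-fold.
Codon 5 CCC (Pro): third position 4-fold.
Codon 6 CCG (Pro): third position 4-fold.
Four-fold degenerate third positions: 3.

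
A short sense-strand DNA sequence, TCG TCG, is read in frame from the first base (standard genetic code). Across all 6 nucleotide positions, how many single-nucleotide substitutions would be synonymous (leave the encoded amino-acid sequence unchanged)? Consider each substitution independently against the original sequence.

6

Codon 1 (TCG, Ser): 3 synonymous substitutions.
Codon 2 (TCG, Ser): 3 synonymous substitutions.
Total: 3 + 3 = 6.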